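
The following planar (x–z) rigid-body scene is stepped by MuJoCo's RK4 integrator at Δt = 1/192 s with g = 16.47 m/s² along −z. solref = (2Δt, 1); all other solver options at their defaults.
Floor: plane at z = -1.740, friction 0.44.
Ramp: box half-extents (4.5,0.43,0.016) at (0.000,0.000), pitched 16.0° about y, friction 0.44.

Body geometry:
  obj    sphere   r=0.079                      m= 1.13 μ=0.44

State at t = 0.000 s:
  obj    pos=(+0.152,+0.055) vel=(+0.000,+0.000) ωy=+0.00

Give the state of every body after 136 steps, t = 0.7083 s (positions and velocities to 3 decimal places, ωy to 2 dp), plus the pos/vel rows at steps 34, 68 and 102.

State at t = 0.7083 s:
  obj    pos=(+0.934,-0.169) vel=(+2.208,-0.633) ωy=+29.07

Key-timestep trajectory:
   step    t(s)  obj.x    obj.z    obj.vx   obj.vz 
     34  0.1771   +0.201  +0.041  +0.552  -0.158
     68  0.3542   +0.348  -0.001  +1.104  -0.317
    102  0.5312   +0.592  -0.071  +1.656  -0.475


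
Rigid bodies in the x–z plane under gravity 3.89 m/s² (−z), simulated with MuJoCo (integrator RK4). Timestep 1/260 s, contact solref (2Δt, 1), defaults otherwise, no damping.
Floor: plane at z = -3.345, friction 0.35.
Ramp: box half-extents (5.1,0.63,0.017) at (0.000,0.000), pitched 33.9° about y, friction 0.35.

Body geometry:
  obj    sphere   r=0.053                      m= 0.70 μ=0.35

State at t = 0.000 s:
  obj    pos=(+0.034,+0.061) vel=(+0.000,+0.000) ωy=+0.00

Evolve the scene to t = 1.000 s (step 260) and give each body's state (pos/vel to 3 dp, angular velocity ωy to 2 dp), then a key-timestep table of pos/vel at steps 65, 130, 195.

State at t = 1.000 s:
  obj    pos=(+0.677,-0.371) vel=(+1.286,-0.864) ωy=+29.24

Key-timestep trajectory:
   step    t(s)  obj.x    obj.z    obj.vx   obj.vz 
     65  0.2500   +0.074  +0.034  +0.322  -0.216
    130  0.5000   +0.195  -0.047  +0.643  -0.432
    195  0.7500   +0.396  -0.182  +0.965  -0.648


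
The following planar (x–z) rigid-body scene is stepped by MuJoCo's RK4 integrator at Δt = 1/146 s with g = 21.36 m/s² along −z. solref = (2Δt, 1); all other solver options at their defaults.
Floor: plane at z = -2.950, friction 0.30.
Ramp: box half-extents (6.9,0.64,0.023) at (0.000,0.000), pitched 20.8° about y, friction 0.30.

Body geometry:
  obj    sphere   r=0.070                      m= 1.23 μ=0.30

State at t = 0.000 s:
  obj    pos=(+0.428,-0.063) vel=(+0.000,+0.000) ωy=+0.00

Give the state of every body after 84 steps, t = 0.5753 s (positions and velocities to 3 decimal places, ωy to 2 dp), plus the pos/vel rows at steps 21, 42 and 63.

State at t = 0.5753 s:
  obj    pos=(+1.266,-0.382) vel=(+2.914,-1.107) ωy=+44.51

Key-timestep trajectory:
   step    t(s)  obj.x    obj.z    obj.vx   obj.vz 
     21  0.1438   +0.480  -0.083  +0.729  -0.277
     42  0.2877   +0.638  -0.143  +1.457  -0.554
     63  0.4315   +0.900  -0.242  +2.186  -0.830


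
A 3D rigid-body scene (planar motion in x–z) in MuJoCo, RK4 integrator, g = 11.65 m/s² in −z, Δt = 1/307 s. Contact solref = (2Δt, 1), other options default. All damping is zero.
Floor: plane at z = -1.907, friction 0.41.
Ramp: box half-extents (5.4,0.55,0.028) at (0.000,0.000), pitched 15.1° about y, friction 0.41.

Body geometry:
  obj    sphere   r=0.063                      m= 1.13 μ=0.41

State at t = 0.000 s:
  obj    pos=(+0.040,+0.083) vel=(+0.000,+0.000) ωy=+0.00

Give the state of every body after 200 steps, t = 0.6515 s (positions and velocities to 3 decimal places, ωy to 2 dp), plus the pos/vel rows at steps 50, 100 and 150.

State at t = 0.6515 s:
  obj    pos=(+0.484,-0.036) vel=(+1.364,-0.368) ωy=+22.41

Key-timestep trajectory:
   step    t(s)  obj.x    obj.z    obj.vx   obj.vz 
     50  0.1629   +0.068  +0.076  +0.341  -0.092
    100  0.3257   +0.151  +0.053  +0.682  -0.184
    150  0.4886   +0.290  +0.016  +1.023  -0.276


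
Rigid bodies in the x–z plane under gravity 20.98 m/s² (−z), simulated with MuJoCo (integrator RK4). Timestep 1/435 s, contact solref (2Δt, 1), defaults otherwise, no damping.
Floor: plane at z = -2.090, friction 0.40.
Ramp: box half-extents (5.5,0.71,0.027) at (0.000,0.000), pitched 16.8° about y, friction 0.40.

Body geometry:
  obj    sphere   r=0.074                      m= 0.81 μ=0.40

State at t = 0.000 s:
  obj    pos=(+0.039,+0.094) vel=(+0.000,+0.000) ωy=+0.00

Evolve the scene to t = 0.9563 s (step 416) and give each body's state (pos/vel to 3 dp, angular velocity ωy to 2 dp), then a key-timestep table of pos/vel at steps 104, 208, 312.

State at t = 0.9563 s:
  obj    pos=(+1.935,-0.479) vel=(+3.965,-1.197) ωy=+55.97

Key-timestep trajectory:
   step    t(s)  obj.x    obj.z    obj.vx   obj.vz 
    104  0.2391   +0.157  +0.058  +0.991  -0.299
    208  0.4782   +0.513  -0.049  +1.983  -0.599
    312  0.7172   +1.106  -0.228  +2.974  -0.898


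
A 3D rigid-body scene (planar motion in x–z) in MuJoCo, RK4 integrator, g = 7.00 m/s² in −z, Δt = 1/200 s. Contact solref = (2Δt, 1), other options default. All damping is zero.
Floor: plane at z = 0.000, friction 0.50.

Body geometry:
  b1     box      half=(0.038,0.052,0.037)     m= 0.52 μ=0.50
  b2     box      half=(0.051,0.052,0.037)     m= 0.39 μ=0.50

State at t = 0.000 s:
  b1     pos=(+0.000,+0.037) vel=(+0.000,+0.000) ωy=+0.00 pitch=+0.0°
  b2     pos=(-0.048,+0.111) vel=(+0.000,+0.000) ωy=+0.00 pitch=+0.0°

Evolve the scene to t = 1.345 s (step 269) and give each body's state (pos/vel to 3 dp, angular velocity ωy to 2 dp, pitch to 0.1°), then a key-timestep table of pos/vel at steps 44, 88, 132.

State at t = 1.345 s:
  b1     pos=(+0.000,+0.037) vel=(+0.000,+0.000) ωy=+0.00 pitch=+0.0°
  b2     pos=(-0.097,+0.051) vel=(+0.000,+0.000) ωy=+0.00 pitch=-90.0°

Key-timestep trajectory:
   step    t(s)  b1.x    b1.z    b1.vx   b1.vz   b2.x    b2.z    b2.vx   b2.vz 
     44  0.2200   +0.000  +0.037  +0.000  +0.000   -0.073  +0.090  -0.211  -0.382
     88  0.4400   +0.000  +0.037  +0.000  +0.000   -0.118  +0.061  -0.045  +0.013
    132  0.6600   +0.000  +0.037  +0.000  +0.000   -0.096  +0.051  +0.089  +0.092


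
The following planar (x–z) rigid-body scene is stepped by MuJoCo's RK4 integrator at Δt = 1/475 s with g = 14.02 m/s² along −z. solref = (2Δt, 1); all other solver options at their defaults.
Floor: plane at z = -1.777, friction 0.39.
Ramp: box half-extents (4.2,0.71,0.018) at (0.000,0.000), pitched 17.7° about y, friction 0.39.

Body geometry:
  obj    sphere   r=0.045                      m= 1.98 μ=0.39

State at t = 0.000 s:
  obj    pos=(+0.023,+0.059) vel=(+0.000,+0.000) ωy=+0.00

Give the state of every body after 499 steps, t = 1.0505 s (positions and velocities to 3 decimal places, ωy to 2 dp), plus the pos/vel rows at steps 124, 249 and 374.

State at t = 1.0505 s:
  obj    pos=(+1.624,-0.452) vel=(+3.047,-0.972) ωy=+71.07

Key-timestep trajectory:
   step    t(s)  obj.x    obj.z    obj.vx   obj.vz 
    124  0.2611   +0.122  +0.027  +0.757  -0.242
    249  0.5242   +0.422  -0.068  +1.521  -0.485
    374  0.7874   +0.922  -0.228  +2.284  -0.729


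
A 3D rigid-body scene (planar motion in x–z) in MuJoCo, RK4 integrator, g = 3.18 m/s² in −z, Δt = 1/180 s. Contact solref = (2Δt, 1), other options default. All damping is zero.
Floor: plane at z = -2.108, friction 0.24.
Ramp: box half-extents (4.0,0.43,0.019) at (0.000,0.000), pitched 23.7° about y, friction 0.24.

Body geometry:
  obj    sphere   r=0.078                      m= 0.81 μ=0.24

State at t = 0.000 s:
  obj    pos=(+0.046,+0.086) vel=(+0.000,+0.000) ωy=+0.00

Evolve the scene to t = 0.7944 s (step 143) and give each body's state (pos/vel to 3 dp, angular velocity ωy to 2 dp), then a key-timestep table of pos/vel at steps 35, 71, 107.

State at t = 0.7944 s:
  obj    pos=(+0.310,-0.030) vel=(+0.664,-0.292) ωy=+9.30

Key-timestep trajectory:
   step    t(s)  obj.x    obj.z    obj.vx   obj.vz 
     35  0.1944   +0.062  +0.079  +0.163  -0.071
     71  0.3944   +0.111  +0.057  +0.330  -0.145
    107  0.5944   +0.194  +0.021  +0.497  -0.218


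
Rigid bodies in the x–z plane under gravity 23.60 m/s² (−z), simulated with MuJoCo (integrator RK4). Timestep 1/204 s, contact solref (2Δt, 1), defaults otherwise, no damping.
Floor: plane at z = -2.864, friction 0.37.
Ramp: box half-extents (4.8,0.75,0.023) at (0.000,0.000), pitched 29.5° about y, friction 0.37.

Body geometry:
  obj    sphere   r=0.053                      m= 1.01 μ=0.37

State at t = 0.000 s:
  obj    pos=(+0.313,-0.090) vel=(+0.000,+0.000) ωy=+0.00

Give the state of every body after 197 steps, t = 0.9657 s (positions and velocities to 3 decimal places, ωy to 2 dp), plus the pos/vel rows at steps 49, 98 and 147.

State at t = 0.9657 s:
  obj    pos=(+3.682,-1.996) vel=(+6.977,-3.947) ωy=+151.23

Key-timestep trajectory:
   step    t(s)  obj.x    obj.z    obj.vx   obj.vz 
     49  0.2402   +0.522  -0.208  +1.736  -0.982
     98  0.4804   +1.147  -0.562  +3.471  -1.964
    147  0.7206   +2.189  -1.151  +5.206  -2.945


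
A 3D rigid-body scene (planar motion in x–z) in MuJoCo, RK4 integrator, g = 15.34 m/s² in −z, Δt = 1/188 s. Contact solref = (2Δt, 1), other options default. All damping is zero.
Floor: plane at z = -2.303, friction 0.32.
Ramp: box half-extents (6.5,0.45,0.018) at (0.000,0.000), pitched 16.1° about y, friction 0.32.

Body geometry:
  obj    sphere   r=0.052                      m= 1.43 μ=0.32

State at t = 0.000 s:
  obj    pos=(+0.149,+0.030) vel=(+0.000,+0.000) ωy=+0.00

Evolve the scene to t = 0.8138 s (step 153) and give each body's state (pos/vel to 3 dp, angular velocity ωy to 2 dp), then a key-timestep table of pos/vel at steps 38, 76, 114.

State at t = 0.8138 s:
  obj    pos=(+1.116,-0.249) vel=(+2.376,-0.686) ωy=+47.55

Key-timestep trajectory:
   step    t(s)  obj.x    obj.z    obj.vx   obj.vz 
     38  0.2021   +0.209  +0.013  +0.590  -0.170
     76  0.4043   +0.388  -0.039  +1.180  -0.341
    114  0.6064   +0.686  -0.125  +1.770  -0.511


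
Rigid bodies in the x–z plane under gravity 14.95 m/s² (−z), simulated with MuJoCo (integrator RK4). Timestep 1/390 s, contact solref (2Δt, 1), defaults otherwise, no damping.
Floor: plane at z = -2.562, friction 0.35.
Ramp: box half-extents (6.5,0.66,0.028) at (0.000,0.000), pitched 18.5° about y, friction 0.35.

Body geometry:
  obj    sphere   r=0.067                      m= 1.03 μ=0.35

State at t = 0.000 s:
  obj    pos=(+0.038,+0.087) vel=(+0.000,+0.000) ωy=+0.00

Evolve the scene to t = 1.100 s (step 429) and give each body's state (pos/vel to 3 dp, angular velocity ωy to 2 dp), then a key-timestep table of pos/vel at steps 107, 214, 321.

State at t = 1.100 s:
  obj    pos=(+1.982,-0.563) vel=(+3.535,-1.183) ωy=+55.63

Key-timestep trajectory:
   step    t(s)  obj.x    obj.z    obj.vx   obj.vz 
    107  0.2744   +0.159  +0.047  +0.882  -0.295
    214  0.5487   +0.522  -0.074  +1.763  -0.590
    321  0.8231   +1.127  -0.277  +2.645  -0.885


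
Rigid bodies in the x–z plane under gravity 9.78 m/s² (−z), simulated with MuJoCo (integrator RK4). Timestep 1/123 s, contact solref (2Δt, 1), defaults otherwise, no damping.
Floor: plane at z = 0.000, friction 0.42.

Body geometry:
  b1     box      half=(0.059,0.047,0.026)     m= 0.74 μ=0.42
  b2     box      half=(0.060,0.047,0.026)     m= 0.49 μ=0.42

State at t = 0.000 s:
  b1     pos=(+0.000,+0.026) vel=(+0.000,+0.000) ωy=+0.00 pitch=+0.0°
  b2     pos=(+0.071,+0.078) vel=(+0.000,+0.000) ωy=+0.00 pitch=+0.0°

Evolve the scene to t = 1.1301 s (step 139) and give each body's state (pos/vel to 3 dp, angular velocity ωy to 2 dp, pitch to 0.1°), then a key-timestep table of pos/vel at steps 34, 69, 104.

State at t = 1.1301 s:
  b1     pos=(-0.001,+0.026) vel=(+0.000,+0.000) ωy=+0.00 pitch=+0.0°
  b2     pos=(+0.086,+0.061) vel=(+0.000,+0.000) ωy=-0.01 pitch=+45.4°

Key-timestep trajectory:
   step    t(s)  b1.x    b1.z    b1.vx   b1.vz   b2.x    b2.z    b2.vx   b2.vz 
     34  0.2764   +0.000  +0.026  +0.000  +0.000   +0.096  +0.064  -0.010  +0.000
     69  0.5610   +0.000  +0.026  +0.000  +0.000   +0.086  +0.061  +0.000  +0.000
    104  0.8455   -0.001  +0.026  +0.000  +0.000   +0.086  +0.061  +0.000  +0.000


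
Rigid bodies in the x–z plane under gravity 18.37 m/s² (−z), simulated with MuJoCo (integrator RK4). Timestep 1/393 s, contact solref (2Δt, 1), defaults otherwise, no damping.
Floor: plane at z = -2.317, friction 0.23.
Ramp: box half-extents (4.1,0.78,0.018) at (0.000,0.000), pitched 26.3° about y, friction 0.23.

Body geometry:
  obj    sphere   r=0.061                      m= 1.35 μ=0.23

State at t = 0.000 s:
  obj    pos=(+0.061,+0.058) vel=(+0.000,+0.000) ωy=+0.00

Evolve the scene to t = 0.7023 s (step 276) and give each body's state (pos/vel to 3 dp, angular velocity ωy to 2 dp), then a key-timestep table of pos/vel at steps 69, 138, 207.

State at t = 0.7023 s:
  obj    pos=(+1.346,-0.577) vel=(+3.660,-1.809) ωy=+66.92

Key-timestep trajectory:
   step    t(s)  obj.x    obj.z    obj.vx   obj.vz 
     69  0.1756   +0.141  +0.018  +0.915  -0.452
    138  0.3511   +0.382  -0.101  +1.830  -0.905
    207  0.5267   +0.784  -0.299  +2.745  -1.357


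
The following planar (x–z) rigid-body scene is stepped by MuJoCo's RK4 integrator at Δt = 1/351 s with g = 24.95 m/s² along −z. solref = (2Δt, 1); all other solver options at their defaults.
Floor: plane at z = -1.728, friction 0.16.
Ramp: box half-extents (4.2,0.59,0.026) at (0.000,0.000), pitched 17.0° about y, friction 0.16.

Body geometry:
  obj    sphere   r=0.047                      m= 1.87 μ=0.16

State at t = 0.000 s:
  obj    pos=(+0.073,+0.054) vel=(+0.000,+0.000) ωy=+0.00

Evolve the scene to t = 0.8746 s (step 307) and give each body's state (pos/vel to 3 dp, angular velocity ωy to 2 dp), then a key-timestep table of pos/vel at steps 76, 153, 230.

State at t = 0.8746 s:
  obj    pos=(+1.979,-0.529) vel=(+4.358,-1.332) ωy=+96.95

Key-timestep trajectory:
   step    t(s)  obj.x    obj.z    obj.vx   obj.vz 
     76  0.2165   +0.190  +0.018  +1.079  -0.330
    153  0.4359   +0.546  -0.091  +2.172  -0.664
    230  0.6553   +1.143  -0.273  +3.265  -0.998


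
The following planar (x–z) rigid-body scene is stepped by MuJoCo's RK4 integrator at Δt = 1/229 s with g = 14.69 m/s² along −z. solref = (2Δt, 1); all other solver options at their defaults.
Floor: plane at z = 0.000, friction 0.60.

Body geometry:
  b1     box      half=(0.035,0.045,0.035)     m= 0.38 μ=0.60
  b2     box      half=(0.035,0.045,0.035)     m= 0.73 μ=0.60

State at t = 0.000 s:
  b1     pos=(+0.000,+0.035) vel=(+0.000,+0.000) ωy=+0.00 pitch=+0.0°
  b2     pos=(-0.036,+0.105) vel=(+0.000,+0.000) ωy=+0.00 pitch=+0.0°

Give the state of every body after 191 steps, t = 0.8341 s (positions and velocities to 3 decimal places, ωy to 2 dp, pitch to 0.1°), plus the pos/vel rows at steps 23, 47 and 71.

State at t = 0.8341 s:
  b1     pos=(+0.000,+0.035) vel=(+0.000,+0.000) ωy=+0.00 pitch=+0.0°
  b2     pos=(-0.077,+0.035) vel=(+0.000,+0.000) ωy=+0.00 pitch=-90.0°

Key-timestep trajectory:
   step    t(s)  b1.x    b1.z    b1.vx   b1.vz   b2.x    b2.z    b2.vx   b2.vz 
     23  0.1004   +0.000  +0.035  +0.000  +0.000   -0.038  +0.105  -0.042  -0.003
     47  0.2052   +0.000  +0.035  +0.001  +0.000   -0.049  +0.102  -0.214  -0.087
     71  0.3100   +0.000  +0.035  +0.000  +0.000   -0.081  +0.047  -0.329  -1.197


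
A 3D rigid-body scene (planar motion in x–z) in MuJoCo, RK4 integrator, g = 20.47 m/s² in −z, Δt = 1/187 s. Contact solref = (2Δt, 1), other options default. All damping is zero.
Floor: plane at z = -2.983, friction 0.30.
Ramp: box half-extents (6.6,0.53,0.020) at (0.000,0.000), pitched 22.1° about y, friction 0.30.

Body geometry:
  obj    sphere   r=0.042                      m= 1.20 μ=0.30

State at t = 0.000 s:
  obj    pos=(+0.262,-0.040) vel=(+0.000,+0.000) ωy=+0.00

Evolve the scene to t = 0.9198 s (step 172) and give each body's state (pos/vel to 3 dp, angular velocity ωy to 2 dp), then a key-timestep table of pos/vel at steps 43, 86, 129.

State at t = 0.9198 s:
  obj    pos=(+2.418,-0.915) vel=(+4.688,-1.903) ωy=+120.45

Key-timestep trajectory:
   step    t(s)  obj.x    obj.z    obj.vx   obj.vz 
     43  0.2299   +0.397  -0.094  +1.172  -0.476
     86  0.4599   +0.801  -0.258  +2.344  -0.952
    129  0.6898   +1.475  -0.532  +3.516  -1.428


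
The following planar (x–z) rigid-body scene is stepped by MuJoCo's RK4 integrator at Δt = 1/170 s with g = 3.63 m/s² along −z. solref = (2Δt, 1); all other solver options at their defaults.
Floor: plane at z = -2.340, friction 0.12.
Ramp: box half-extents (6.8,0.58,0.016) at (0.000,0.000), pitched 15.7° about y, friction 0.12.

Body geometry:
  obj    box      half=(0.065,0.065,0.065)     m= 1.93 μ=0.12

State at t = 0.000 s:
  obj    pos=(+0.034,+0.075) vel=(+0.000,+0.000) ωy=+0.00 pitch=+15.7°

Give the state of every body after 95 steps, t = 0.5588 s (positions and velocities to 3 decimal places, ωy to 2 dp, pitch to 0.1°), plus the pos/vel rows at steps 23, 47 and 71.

State at t = 0.5588 s:
  obj    pos=(+0.119,+0.051) vel=(+0.301,-0.098) ωy=+0.00 pitch=+15.7°

Key-timestep trajectory:
   step    t(s)  obj.x    obj.z    obj.vx   obj.vz 
     23  0.1353   +0.039  +0.073  +0.074  -0.014
     47  0.2765   +0.055  +0.069  +0.150  -0.039
     71  0.4176   +0.081  +0.061  +0.224  -0.076


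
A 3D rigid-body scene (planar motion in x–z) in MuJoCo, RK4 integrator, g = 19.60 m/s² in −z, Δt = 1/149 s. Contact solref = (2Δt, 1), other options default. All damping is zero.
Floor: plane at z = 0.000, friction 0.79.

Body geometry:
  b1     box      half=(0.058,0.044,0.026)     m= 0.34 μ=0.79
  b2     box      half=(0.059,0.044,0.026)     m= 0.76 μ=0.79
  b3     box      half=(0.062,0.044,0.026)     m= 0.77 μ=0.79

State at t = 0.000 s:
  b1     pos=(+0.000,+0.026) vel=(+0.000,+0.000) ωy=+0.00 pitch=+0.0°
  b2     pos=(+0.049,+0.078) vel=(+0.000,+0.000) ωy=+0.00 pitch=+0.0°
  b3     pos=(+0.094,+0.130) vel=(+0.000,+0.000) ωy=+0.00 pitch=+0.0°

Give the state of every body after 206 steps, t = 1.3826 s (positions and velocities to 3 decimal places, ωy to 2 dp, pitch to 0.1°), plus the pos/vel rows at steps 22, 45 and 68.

State at t = 1.3826 s:
  b1     pos=(-0.001,+0.026) vel=(+0.000,+0.000) ωy=+0.00 pitch=+0.0°
  b2     pos=(+0.101,+0.059) vel=(+0.000,+0.000) ωy=+0.00 pitch=+90.0°
  b3     pos=(+0.279,+0.026) vel=(+0.000,+0.000) ωy=+0.00 pitch=+180.0°

Key-timestep trajectory:
   step    t(s)  b1.x    b1.z    b1.vx   b1.vz   b2.x    b2.z    b2.vx   b2.vz   b3.x    b3.z    b3.vx   b3.vz 
     22  0.1477   +0.000  +0.026  -0.002  +0.002   +0.068  +0.077  +0.320  -0.148   +0.138  +0.085  +0.509  -0.984
     45  0.3020   -0.001  +0.026  +0.000  +0.000   +0.108  +0.061  -0.063  -0.018   +0.201  +0.066  +0.309  +0.093
     68  0.4564   -0.001  +0.026  +0.000  +0.000   +0.104  +0.059  -0.020  +0.009   +0.256  +0.051  +0.572  -0.473


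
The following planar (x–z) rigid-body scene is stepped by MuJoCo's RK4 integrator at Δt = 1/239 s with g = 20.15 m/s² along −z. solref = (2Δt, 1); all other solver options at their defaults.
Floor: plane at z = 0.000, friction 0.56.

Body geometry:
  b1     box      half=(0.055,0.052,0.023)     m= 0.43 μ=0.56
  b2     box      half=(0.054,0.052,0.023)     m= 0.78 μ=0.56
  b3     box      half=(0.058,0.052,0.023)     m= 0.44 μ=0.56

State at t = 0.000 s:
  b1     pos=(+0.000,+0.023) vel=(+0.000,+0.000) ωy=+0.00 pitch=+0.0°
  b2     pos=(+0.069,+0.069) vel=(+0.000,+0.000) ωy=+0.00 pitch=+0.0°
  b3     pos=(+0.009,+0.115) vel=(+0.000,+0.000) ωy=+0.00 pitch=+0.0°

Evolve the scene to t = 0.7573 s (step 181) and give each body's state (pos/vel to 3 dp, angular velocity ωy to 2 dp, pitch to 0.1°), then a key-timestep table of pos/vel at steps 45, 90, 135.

State at t = 0.7573 s:
  b1     pos=(-0.001,+0.023) vel=(-0.001,+0.000) ωy=+0.00 pitch=+0.0°
  b2     pos=(+0.081,+0.053) vel=(+0.000,-0.001) ωy=-0.03 pitch=+41.8°
  b3     pos=(+0.003,+0.098) vel=(-0.002,-0.001) ωy=+0.02 pitch=-34.6°

Key-timestep trajectory:
   step    t(s)  b1.x    b1.z    b1.vx   b1.vz   b2.x    b2.z    b2.vx   b2.vz   b3.x    b3.z    b3.vx   b3.vz 
     45  0.1883   +0.000  +0.023  -0.001  +0.000   +0.076  +0.063  +0.197  -0.260   -0.012  +0.106  +0.006  +0.001
     90  0.3766   +0.000  +0.023  -0.001  +0.000   +0.081  +0.053  +0.010  +0.004   +0.004  +0.098  +0.004  -0.001
    135  0.5649   +0.000  +0.023  -0.001  +0.000   +0.081  +0.053  +0.000  -0.001   +0.004  +0.098  -0.002  -0.001


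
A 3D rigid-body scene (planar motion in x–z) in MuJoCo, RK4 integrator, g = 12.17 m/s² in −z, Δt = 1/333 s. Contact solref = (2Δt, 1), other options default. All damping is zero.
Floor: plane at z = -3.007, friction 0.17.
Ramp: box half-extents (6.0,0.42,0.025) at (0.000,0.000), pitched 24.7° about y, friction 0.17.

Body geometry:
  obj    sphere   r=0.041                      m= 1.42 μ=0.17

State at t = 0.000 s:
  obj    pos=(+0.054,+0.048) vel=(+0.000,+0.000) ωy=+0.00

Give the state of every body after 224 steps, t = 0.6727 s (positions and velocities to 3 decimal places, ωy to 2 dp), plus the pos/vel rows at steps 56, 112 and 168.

State at t = 0.6727 s:
  obj    pos=(+0.801,-0.296) vel=(+2.220,-1.021) ωy=+59.58

Key-timestep trajectory:
   step    t(s)  obj.x    obj.z    obj.vx   obj.vz 
     56  0.1682   +0.101  +0.026  +0.555  -0.255
    112  0.3363   +0.241  -0.038  +1.110  -0.511
    168  0.5045   +0.474  -0.145  +1.665  -0.766


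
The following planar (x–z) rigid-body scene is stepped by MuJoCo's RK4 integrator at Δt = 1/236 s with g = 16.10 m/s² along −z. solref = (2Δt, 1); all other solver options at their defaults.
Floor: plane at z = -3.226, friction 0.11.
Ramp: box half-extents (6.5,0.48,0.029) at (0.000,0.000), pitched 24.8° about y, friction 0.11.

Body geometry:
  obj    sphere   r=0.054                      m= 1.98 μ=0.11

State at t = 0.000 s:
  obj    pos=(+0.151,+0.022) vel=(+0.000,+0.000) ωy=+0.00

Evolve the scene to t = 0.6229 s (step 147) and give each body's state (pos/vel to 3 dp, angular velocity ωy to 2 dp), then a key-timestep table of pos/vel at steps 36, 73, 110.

State at t = 0.6229 s:
  obj    pos=(+1.057,-0.397) vel=(+2.907,-1.351) ωy=+46.31

Key-timestep trajectory:
   step    t(s)  obj.x    obj.z    obj.vx   obj.vz 
     36  0.1525   +0.205  -0.003  +0.708  -0.341
     73  0.3093   +0.374  -0.082  +1.445  -0.668
    110  0.4661   +0.658  -0.213  +2.176  -1.010


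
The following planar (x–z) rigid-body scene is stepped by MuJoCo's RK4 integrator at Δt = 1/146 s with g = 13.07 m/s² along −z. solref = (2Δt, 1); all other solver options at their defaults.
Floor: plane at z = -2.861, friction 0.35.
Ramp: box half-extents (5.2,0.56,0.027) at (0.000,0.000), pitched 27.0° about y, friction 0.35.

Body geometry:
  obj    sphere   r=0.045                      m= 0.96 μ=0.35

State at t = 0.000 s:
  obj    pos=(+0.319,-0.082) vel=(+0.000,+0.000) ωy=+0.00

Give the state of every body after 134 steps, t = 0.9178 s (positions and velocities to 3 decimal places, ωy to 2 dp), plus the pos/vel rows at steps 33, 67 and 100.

State at t = 0.9178 s:
  obj    pos=(+1.910,-0.892) vel=(+3.466,-1.766) ωy=+86.43

Key-timestep trajectory:
   step    t(s)  obj.x    obj.z    obj.vx   obj.vz 
     33  0.2260   +0.416  -0.131  +0.854  -0.435
     67  0.4589   +0.717  -0.284  +1.733  -0.883
    100  0.6849   +1.205  -0.533  +2.587  -1.318


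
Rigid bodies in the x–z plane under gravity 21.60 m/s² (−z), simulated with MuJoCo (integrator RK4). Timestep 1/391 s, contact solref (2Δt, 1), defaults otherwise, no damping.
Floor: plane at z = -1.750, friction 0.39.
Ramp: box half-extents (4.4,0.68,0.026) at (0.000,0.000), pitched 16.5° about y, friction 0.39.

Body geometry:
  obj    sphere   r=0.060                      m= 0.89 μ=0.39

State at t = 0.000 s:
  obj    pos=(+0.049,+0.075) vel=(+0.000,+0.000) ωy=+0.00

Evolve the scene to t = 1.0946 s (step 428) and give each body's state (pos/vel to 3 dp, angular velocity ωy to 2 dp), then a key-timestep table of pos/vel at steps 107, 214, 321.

State at t = 1.0946 s:
  obj    pos=(+2.566,-0.670) vel=(+4.599,-1.362) ωy=+79.94

Key-timestep trajectory:
   step    t(s)  obj.x    obj.z    obj.vx   obj.vz 
    107  0.2737   +0.206  +0.029  +1.150  -0.341
    214  0.5473   +0.678  -0.111  +2.300  -0.681
    321  0.8210   +1.465  -0.344  +3.449  -1.022


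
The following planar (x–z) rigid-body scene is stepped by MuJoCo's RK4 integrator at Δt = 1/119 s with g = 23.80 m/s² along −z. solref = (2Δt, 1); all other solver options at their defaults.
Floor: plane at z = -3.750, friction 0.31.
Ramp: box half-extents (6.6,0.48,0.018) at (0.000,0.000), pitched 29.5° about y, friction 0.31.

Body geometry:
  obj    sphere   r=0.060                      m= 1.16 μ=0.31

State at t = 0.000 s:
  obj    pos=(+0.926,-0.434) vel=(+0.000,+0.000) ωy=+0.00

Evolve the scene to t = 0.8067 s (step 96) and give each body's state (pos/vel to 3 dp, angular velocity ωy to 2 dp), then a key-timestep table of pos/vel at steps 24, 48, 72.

State at t = 0.8067 s:
  obj    pos=(+3.297,-1.776) vel=(+5.877,-3.325) ωy=+112.52

Key-timestep trajectory:
   step    t(s)  obj.x    obj.z    obj.vx   obj.vz 
     24  0.2017   +1.074  -0.518  +1.470  -0.831
     48  0.4034   +1.519  -0.770  +2.939  -1.663
     72  0.6050   +2.260  -1.189  +4.408  -2.494


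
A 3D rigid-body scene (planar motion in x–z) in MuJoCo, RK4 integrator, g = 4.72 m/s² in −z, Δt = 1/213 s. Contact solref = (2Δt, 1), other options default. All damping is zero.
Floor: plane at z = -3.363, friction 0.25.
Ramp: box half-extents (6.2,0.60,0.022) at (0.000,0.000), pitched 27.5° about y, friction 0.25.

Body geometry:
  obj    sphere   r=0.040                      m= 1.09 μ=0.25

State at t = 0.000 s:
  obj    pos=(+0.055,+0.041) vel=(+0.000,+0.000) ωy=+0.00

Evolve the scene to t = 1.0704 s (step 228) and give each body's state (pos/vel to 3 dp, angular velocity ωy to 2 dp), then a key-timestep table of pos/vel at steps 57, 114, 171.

State at t = 1.0704 s:
  obj    pos=(+0.846,-0.371) vel=(+1.478,-0.769) ωy=+41.65

Key-timestep trajectory:
   step    t(s)  obj.x    obj.z    obj.vx   obj.vz 
     57  0.2676   +0.105  +0.015  +0.370  -0.192
    114  0.5352   +0.253  -0.062  +0.739  -0.385
    171  0.8028   +0.500  -0.190  +1.109  -0.577


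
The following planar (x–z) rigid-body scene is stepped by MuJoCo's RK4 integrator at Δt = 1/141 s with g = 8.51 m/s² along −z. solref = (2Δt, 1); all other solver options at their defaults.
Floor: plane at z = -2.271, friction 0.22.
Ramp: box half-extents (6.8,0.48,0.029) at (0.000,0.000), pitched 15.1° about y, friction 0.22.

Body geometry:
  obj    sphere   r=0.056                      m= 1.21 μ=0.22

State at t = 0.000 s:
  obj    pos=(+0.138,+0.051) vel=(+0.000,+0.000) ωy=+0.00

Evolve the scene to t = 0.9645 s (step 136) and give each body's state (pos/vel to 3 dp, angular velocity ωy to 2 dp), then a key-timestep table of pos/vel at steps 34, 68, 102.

State at t = 0.9645 s:
  obj    pos=(+0.849,-0.141) vel=(+1.475,-0.398) ωy=+27.27

Key-timestep trajectory:
   step    t(s)  obj.x    obj.z    obj.vx   obj.vz 
     34  0.2411   +0.182  +0.039  +0.369  -0.099
     68  0.4823   +0.316  +0.003  +0.737  -0.199
    102  0.7234   +0.538  -0.057  +1.106  -0.298


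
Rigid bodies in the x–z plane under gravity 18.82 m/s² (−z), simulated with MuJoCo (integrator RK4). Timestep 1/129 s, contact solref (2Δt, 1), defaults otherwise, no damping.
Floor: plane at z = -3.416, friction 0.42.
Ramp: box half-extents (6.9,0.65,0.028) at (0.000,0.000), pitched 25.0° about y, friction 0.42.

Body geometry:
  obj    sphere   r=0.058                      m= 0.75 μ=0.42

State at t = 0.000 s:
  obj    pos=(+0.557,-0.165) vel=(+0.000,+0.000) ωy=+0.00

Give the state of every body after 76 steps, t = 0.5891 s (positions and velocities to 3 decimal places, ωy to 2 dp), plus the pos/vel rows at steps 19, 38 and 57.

State at t = 0.5891 s:
  obj    pos=(+1.451,-0.582) vel=(+3.033,-1.414) ωy=+57.69

Key-timestep trajectory:
   step    t(s)  obj.x    obj.z    obj.vx   obj.vz 
     19  0.1473   +0.613  -0.191  +0.759  -0.354
     38  0.2946   +0.781  -0.269  +1.517  -0.707
     57  0.4419   +1.060  -0.399  +2.275  -1.061


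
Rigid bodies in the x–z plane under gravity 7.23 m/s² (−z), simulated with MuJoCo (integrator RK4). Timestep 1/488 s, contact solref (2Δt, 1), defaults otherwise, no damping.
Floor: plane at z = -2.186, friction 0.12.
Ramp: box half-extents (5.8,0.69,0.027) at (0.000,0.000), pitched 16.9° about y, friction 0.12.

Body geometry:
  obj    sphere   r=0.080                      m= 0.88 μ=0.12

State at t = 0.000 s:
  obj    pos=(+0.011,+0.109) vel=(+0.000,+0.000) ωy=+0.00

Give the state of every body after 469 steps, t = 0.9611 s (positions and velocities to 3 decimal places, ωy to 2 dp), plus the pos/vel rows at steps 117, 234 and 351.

State at t = 0.9611 s:
  obj    pos=(+0.674,-0.093) vel=(+1.381,-0.419) ωy=+18.03

Key-timestep trajectory:
   step    t(s)  obj.x    obj.z    obj.vx   obj.vz 
    117  0.2398   +0.052  +0.096  +0.344  -0.105
    234  0.4795   +0.176  +0.058  +0.689  -0.209
    351  0.7193   +0.383  -0.004  +1.033  -0.314


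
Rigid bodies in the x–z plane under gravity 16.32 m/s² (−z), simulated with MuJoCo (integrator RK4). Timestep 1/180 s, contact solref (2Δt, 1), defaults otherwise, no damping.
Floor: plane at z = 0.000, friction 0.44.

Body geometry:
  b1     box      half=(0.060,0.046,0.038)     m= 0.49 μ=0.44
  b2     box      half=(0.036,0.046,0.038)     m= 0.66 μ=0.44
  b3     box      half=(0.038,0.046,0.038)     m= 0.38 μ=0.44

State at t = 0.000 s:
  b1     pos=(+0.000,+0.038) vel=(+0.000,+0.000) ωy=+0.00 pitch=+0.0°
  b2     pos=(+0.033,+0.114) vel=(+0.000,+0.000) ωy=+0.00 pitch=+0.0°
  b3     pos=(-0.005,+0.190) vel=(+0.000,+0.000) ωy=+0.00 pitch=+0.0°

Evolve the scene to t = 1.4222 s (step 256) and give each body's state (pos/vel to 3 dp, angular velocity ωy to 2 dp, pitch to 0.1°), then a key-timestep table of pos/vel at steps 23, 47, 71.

State at t = 1.4222 s:
  b1     pos=(+0.000,+0.038) vel=(+0.000,+0.000) ωy=+0.00 pitch=+0.0°
  b2     pos=(+0.033,+0.114) vel=(+0.000,+0.000) ωy=+0.00 pitch=+0.0°
  b3     pos=(-0.114,+0.038) vel=(+0.000,+0.000) ωy=+0.00 pitch=+180.0°

Key-timestep trajectory:
   step    t(s)  b1.x    b1.z    b1.vx   b1.vz   b2.x    b2.z    b2.vx   b2.vz   b3.x    b3.z    b3.vx   b3.vz 
     23  0.1278   +0.000  +0.038  +0.000  +0.000   +0.033  +0.114  +0.001  +0.000   -0.011  +0.189  -0.120  -0.029
     47  0.2611   +0.000  +0.038  +0.000  +0.000   +0.033  +0.114  +0.000  +0.000   -0.048  +0.145  -0.370  -1.074
     71  0.3944   +0.000  +0.038  +0.000  +0.000   +0.033  +0.114  +0.000  +0.000   -0.103  +0.076  -0.457  -1.034


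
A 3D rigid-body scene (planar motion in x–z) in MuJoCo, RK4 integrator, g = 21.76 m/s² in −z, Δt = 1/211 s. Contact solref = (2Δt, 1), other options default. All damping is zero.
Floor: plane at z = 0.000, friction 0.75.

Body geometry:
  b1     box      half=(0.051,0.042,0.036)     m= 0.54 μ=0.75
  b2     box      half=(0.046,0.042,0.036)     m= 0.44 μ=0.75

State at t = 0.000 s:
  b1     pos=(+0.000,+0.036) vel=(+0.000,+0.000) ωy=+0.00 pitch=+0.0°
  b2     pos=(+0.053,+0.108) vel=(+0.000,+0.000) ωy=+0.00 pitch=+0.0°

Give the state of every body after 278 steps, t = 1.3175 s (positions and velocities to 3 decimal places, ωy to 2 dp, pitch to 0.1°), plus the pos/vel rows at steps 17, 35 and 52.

State at t = 1.3175 s:
  b1     pos=(+0.000,+0.036) vel=(+0.000,+0.000) ωy=+0.00 pitch=+0.0°
  b2     pos=(+0.097,+0.046) vel=(+0.000,+0.000) ωy=+0.00 pitch=+90.0°

Key-timestep trajectory:
   step    t(s)  b1.x    b1.z    b1.vx   b1.vz   b2.x    b2.z    b2.vx   b2.vz 
     17  0.0806   +0.000  +0.036  +0.000  +0.000   +0.055  +0.108  +0.072  -0.008
     35  0.1659   +0.000  +0.036  -0.001  +0.000   +0.070  +0.103  +0.298  -0.190
     52  0.2464   +0.000  +0.036  +0.000  +0.000   +0.099  +0.044  +0.035  -0.675


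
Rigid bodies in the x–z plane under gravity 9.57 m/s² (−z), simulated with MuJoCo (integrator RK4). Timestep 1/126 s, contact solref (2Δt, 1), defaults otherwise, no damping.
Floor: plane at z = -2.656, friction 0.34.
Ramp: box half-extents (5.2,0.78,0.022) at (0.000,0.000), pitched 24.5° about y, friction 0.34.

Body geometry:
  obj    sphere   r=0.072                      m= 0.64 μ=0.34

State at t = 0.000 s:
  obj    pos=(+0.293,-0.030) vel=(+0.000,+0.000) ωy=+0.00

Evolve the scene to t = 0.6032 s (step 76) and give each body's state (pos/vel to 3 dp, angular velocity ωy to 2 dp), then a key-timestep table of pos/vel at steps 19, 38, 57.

State at t = 0.6032 s:
  obj    pos=(+0.762,-0.244) vel=(+1.556,-0.709) ωy=+23.74

Key-timestep trajectory:
   step    t(s)  obj.x    obj.z    obj.vx   obj.vz 
     19  0.1508   +0.322  -0.044  +0.389  -0.177
     38  0.3016   +0.410  -0.084  +0.778  -0.355
     57  0.4524   +0.557  -0.151  +1.167  -0.532


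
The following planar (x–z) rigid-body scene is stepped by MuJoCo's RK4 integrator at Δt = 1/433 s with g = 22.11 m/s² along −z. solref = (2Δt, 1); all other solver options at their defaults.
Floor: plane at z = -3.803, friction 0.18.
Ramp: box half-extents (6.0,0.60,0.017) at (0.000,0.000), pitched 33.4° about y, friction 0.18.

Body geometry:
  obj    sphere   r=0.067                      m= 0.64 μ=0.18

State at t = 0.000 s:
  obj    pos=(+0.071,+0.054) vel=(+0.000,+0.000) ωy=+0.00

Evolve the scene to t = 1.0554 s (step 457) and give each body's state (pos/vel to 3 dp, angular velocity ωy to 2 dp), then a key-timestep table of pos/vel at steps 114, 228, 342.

State at t = 1.0554 s:
  obj    pos=(+4.186,-2.660) vel=(+7.804,-5.126) ωy=+130.90

Key-timestep trajectory:
   step    t(s)  obj.x    obj.z    obj.vx   obj.vz 
    114  0.2633   +0.327  -0.115  +1.942  -1.292
    228  0.5266   +1.096  -0.622  +3.895  -2.555
    342  0.7898   +2.376  -1.466  +5.833  -3.855


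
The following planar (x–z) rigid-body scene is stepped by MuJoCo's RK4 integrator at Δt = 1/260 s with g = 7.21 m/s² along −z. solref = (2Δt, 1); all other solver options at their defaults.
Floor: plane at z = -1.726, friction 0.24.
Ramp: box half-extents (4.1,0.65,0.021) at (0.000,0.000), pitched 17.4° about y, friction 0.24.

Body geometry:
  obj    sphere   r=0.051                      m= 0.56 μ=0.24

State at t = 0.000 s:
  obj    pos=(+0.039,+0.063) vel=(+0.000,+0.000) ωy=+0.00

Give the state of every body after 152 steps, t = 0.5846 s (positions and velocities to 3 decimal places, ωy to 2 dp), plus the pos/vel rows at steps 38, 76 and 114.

State at t = 0.5846 s:
  obj    pos=(+0.290,-0.016) vel=(+0.859,-0.269) ωy=+17.65

Key-timestep trajectory:
   step    t(s)  obj.x    obj.z    obj.vx   obj.vz 
     38  0.1462   +0.055  +0.058  +0.215  -0.067
     76  0.2923   +0.102  +0.044  +0.430  -0.135
    114  0.4385   +0.180  +0.019  +0.644  -0.202


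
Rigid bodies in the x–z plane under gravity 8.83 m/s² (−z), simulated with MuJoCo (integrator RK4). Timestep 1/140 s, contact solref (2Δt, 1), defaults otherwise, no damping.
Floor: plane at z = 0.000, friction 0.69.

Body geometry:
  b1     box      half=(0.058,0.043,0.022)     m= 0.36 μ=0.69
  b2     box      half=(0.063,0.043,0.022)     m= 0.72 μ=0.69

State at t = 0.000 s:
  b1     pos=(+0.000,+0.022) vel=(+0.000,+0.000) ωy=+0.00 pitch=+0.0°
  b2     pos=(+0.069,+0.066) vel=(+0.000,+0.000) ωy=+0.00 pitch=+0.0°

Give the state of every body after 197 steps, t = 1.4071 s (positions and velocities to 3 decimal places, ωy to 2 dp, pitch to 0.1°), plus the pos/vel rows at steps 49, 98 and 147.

State at t = 1.4071 s:
  b1     pos=(-0.001,+0.022) vel=(-0.001,+0.000) ωy=+0.00 pitch=+0.0°
  b2     pos=(+0.079,+0.055) vel=(+0.000,-0.001) ωy=-0.02 pitch=+35.7°

Key-timestep trajectory:
   step    t(s)  b1.x    b1.z    b1.vx   b1.vz   b2.x    b2.z    b2.vx   b2.vz 
     49  0.3500   +0.000  +0.022  -0.001  +0.000   +0.079  +0.055  +0.000  +0.000
     98  0.7000   -0.001  +0.022  -0.001  +0.000   +0.079  +0.055  +0.000  -0.001
    147  1.0500   -0.001  +0.022  -0.001  +0.000   +0.079  +0.055  +0.000  -0.001


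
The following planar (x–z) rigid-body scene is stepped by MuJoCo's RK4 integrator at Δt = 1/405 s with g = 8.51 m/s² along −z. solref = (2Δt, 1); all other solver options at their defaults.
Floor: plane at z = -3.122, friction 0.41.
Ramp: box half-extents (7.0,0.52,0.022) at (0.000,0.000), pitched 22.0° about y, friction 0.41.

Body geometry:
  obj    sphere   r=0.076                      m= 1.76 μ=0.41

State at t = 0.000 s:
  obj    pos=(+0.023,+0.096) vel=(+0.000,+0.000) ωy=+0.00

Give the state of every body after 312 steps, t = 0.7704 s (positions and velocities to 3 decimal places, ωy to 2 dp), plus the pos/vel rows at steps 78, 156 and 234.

State at t = 0.7704 s:
  obj    pos=(+0.650,-0.157) vel=(+1.627,-0.657) ωy=+23.08

Key-timestep trajectory:
   step    t(s)  obj.x    obj.z    obj.vx   obj.vz 
     78  0.1926   +0.062  +0.081  +0.407  -0.164
    156  0.3852   +0.180  +0.033  +0.813  -0.329
    234  0.5778   +0.376  -0.046  +1.220  -0.493


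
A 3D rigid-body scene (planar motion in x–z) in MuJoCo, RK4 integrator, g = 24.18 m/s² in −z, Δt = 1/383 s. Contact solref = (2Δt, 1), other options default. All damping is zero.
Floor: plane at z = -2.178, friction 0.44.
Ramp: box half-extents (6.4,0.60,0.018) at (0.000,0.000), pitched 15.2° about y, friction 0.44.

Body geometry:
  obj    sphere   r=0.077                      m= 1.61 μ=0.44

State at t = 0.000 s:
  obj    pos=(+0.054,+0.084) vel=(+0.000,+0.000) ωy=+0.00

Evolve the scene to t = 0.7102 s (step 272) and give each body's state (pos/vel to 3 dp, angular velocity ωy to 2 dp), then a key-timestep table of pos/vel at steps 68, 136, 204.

State at t = 0.7102 s:
  obj    pos=(+1.156,-0.216) vel=(+3.104,-0.843) ωy=+41.76

Key-timestep trajectory:
   step    t(s)  obj.x    obj.z    obj.vx   obj.vz 
     68  0.1775   +0.123  +0.065  +0.776  -0.211
    136  0.3551   +0.330  +0.009  +1.552  -0.422
    204  0.5326   +0.674  -0.085  +2.328  -0.632


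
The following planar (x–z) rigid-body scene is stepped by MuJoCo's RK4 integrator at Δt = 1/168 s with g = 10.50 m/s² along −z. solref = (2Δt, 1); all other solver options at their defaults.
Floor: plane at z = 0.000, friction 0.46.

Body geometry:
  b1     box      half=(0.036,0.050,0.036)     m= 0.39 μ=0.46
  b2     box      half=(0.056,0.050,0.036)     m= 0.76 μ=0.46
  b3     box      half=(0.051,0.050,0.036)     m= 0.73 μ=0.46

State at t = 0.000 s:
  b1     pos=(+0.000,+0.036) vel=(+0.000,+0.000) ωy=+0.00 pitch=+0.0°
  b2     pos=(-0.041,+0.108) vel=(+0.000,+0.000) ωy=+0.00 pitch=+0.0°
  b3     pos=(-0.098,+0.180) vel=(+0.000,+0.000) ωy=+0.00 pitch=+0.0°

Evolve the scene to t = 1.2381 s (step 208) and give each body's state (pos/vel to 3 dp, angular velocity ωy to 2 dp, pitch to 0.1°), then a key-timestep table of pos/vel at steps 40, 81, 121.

State at t = 1.2381 s:
  b1     pos=(+0.000,+0.036) vel=(+0.000,+0.000) ωy=+0.00 pitch=+0.0°
  b2     pos=(-0.094,+0.056) vel=(+0.000,+0.000) ωy=+0.00 pitch=-90.0°
  b3     pos=(-0.210,+0.051) vel=(+0.000,+0.000) ωy=+0.00 pitch=-90.0°

Key-timestep trajectory:
   step    t(s)  b1.x    b1.z    b1.vx   b1.vz   b2.x    b2.z    b2.vx   b2.vz   b3.x    b3.z    b3.vx   b3.vz 
     40  0.2381   +0.000  +0.036  +0.000  +0.000   -0.079  +0.064  -0.309  -0.716   -0.184  +0.057  -0.565  +0.020
     81  0.4821   +0.000  +0.036  +0.000  +0.000   -0.128  +0.067  -0.049  +0.002   -0.220  +0.056  +0.204  -0.093
    121  0.7202   +0.000  +0.036  +0.000  +0.000   -0.087  +0.060  -0.011  +0.000   -0.210  +0.051  +0.000  +0.000


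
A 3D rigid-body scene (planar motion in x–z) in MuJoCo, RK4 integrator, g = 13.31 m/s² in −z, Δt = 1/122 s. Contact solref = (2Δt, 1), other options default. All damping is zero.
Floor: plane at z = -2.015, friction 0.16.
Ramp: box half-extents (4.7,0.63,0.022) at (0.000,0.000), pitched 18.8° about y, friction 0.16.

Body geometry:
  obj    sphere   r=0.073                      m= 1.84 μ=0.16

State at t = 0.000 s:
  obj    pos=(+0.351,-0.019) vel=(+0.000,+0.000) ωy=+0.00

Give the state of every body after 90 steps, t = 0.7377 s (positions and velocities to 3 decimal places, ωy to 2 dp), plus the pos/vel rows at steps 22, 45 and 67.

State at t = 0.7377 s:
  obj    pos=(+1.140,-0.288) vel=(+2.140,-0.728) ωy=+30.95

Key-timestep trajectory:
   step    t(s)  obj.x    obj.z    obj.vx   obj.vz 
     22  0.1803   +0.398  -0.035  +0.523  -0.178
     45  0.3689   +0.548  -0.086  +1.070  -0.364
     67  0.5492   +0.789  -0.168  +1.593  -0.542
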